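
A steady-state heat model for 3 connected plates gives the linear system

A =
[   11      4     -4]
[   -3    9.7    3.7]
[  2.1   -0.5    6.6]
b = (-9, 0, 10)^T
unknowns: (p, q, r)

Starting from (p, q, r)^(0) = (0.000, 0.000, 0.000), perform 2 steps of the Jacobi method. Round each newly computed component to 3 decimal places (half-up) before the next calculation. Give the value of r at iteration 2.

Iteration 1:
  p = (-9 - (4)·0.000 - (-4)·0.000) / (11) = -0.818
  q = (0 - (-3)·0.000 - (3.7)·0.000) / (9.7) = 0.000
  r = (10 - (2.1)·0.000 - (-0.5)·0.000) / (6.6) = 1.515
Iteration 2:
  p = (-9 - (4)·0.000 - (-4)·1.515) / (11) = -0.267
  q = (0 - (-3)·-0.818 - (3.7)·1.515) / (9.7) = -0.831
  r = (10 - (2.1)·-0.818 - (-0.5)·0.000) / (6.6) = 1.775

1.775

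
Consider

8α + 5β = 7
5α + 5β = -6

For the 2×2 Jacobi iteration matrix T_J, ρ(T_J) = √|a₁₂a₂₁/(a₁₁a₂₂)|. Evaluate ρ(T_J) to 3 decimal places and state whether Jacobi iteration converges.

a₁₂a₂₁/(a₁₁a₂₂) = (5)·(5) / ((8)·(5)) = 0.625000
ρ = √|0.625000| = √0.625000 = 0.791
ρ < 1, so Jacobi converges

0.791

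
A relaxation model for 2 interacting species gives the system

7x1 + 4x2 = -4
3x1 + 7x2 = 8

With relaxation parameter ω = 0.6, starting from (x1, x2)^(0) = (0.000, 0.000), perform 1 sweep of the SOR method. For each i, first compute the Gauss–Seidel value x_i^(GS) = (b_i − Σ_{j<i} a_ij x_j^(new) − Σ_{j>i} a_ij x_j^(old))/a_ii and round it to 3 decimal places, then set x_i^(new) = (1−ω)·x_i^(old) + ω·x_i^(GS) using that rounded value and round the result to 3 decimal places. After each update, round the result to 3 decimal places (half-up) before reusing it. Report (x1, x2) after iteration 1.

Iteration 1:
  x1: GS value = (-4 - (4)·0.000) / (7) = -0.571;  x1 ← (1−ω)·0.000 + ω·-0.571 = -0.343
  x2: GS value = (8 - (3)·-0.343) / (7) = 1.290;  x2 ← (1−ω)·0.000 + ω·1.290 = 0.774

(-0.343, 0.774)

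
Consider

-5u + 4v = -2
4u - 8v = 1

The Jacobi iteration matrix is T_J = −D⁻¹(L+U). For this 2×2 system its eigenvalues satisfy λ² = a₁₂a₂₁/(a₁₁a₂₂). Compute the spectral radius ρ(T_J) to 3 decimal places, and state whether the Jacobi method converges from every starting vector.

a₁₂a₂₁/(a₁₁a₂₂) = (4)·(4) / ((-5)·(-8)) = 0.400000
ρ = √|0.400000| = √0.400000 = 0.632
ρ < 1, so Jacobi converges

0.632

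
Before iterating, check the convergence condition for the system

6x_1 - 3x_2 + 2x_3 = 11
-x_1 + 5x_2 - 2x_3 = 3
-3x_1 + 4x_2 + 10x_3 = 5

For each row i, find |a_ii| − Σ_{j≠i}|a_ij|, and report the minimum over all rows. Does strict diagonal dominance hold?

row 1: |6| − (3+2) = 1
row 2: |5| − (1+2) = 2
row 3: |10| − (3+4) = 3
minimum over rows = 1 → strictly diagonally dominant (convergence guaranteed)

1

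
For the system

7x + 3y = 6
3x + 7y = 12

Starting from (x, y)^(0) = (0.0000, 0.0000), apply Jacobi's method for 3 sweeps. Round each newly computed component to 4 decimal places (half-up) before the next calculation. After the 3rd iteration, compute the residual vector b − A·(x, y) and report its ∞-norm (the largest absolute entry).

0.9447

Iteration 1:
  x = (6 - (3)·0.0000) / (7) = 0.8571
  y = (12 - (3)·0.0000) / (7) = 1.7143
Iteration 2:
  x = (6 - (3)·1.7143) / (7) = 0.1224
  y = (12 - (3)·0.8571) / (7) = 1.3470
Iteration 3:
  x = (6 - (3)·1.3470) / (7) = 0.2799
  y = (12 - (3)·0.1224) / (7) = 1.6618
Residual b − A·x = (-0.9447, -0.4723); ∞-norm = 0.9447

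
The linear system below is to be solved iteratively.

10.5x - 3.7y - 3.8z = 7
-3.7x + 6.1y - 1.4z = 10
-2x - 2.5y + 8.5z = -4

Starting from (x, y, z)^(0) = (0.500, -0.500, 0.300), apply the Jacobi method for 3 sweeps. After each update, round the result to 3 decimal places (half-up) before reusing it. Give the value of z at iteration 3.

Iteration 1:
  x = (7 - (-3.7)·-0.500 - (-3.8)·0.300) / (10.5) = 0.599
  y = (10 - (-3.7)·0.500 - (-1.4)·0.300) / (6.1) = 2.011
  z = (-4 - (-2)·0.500 - (-2.5)·-0.500) / (8.5) = -0.500
Iteration 2:
  x = (7 - (-3.7)·2.011 - (-3.8)·-0.500) / (10.5) = 1.194
  y = (10 - (-3.7)·0.599 - (-1.4)·-0.500) / (6.1) = 1.888
  z = (-4 - (-2)·0.599 - (-2.5)·2.011) / (8.5) = 0.262
Iteration 3:
  x = (7 - (-3.7)·1.888 - (-3.8)·0.262) / (10.5) = 1.427
  y = (10 - (-3.7)·1.194 - (-1.4)·0.262) / (6.1) = 2.424
  z = (-4 - (-2)·1.194 - (-2.5)·1.888) / (8.5) = 0.366

0.366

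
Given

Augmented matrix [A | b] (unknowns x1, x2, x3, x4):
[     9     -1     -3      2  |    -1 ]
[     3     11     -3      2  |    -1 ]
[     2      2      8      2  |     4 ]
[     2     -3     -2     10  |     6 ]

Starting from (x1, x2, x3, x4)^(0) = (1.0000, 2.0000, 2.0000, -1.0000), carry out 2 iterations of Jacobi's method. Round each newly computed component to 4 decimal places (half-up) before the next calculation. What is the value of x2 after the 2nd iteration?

Iteration 1:
  x1 = (-1 - (-1)·2.0000 - (-3)·2.0000 - (2)·-1.0000) / (9) = 1.0000
  x2 = (-1 - (3)·1.0000 - (-3)·2.0000 - (2)·-1.0000) / (11) = 0.3636
  x3 = (4 - (2)·1.0000 - (2)·2.0000 - (2)·-1.0000) / (8) = 0.0000
  x4 = (6 - (2)·1.0000 - (-3)·2.0000 - (-2)·2.0000) / (10) = 1.4000
Iteration 2:
  x1 = (-1 - (-1)·0.3636 - (-3)·0.0000 - (2)·1.4000) / (9) = -0.3818
  x2 = (-1 - (3)·1.0000 - (-3)·0.0000 - (2)·1.4000) / (11) = -0.6182
  x3 = (4 - (2)·1.0000 - (2)·0.3636 - (2)·1.4000) / (8) = -0.1909
  x4 = (6 - (2)·1.0000 - (-3)·0.3636 - (-2)·0.0000) / (10) = 0.5091

-0.6182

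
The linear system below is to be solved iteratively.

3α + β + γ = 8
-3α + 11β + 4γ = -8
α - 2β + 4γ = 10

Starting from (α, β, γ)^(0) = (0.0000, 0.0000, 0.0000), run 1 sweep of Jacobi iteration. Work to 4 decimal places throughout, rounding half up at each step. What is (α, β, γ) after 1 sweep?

Iteration 1:
  α = (8 - (1)·0.0000 - (1)·0.0000) / (3) = 2.6667
  β = (-8 - (-3)·0.0000 - (4)·0.0000) / (11) = -0.7273
  γ = (10 - (1)·0.0000 - (-2)·0.0000) / (4) = 2.5000

(2.6667, -0.7273, 2.5000)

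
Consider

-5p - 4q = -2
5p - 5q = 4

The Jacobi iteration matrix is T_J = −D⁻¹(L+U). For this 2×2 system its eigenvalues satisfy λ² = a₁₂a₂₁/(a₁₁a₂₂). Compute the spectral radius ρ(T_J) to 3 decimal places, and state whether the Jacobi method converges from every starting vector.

0.894

a₁₂a₂₁/(a₁₁a₂₂) = (-4)·(5) / ((-5)·(-5)) = -0.800000
ρ = √|-0.800000| = √0.800000 = 0.894
ρ < 1, so Jacobi converges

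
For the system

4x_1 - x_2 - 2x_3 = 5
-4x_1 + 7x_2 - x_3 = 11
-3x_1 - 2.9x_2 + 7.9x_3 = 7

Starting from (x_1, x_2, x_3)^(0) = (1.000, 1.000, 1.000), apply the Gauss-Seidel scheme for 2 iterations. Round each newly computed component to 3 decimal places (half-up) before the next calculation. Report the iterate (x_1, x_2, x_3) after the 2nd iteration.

Iteration 1:
  x_1 = (5 - (-1)·1.000 - (-2)·1.000) / (4) = 2.000
  x_2 = (11 - (-4)·2.000 - (-1)·1.000) / (7) = 2.857
  x_3 = (7 - (-3)·2.000 - (-2.9)·2.857) / (7.9) = 2.694
Iteration 2:
  x_1 = (5 - (-1)·2.857 - (-2)·2.694) / (4) = 3.311
  x_2 = (11 - (-4)·3.311 - (-1)·2.694) / (7) = 3.848
  x_3 = (7 - (-3)·3.311 - (-2.9)·3.848) / (7.9) = 3.556

(3.311, 3.848, 3.556)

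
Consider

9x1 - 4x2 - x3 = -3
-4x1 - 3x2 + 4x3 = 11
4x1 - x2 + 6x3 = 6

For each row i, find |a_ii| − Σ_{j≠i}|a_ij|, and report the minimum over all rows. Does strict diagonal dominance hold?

row 1: |9| − (4+1) = 4
row 2: |-3| − (4+4) = -5
row 3: |6| − (4+1) = 1
minimum over rows = -5 → not strictly diagonally dominant

-5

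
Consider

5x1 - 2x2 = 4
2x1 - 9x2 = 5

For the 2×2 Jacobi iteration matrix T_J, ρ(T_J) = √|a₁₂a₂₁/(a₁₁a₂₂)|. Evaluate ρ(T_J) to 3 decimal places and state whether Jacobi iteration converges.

0.298

a₁₂a₂₁/(a₁₁a₂₂) = (-2)·(2) / ((5)·(-9)) = 0.088889
ρ = √|0.088889| = √0.088889 = 0.298
ρ < 1, so Jacobi converges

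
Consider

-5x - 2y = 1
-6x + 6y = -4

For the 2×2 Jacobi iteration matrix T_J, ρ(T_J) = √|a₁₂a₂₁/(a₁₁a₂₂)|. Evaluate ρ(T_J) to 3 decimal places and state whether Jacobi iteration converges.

0.632

a₁₂a₂₁/(a₁₁a₂₂) = (-2)·(-6) / ((-5)·(6)) = -0.400000
ρ = √|-0.400000| = √0.400000 = 0.632
ρ < 1, so Jacobi converges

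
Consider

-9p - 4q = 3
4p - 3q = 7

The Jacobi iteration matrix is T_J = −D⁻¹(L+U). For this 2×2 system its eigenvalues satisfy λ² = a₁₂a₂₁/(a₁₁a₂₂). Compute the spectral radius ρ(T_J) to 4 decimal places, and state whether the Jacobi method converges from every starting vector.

0.7698

a₁₂a₂₁/(a₁₁a₂₂) = (-4)·(4) / ((-9)·(-3)) = -0.592593
ρ = √|-0.592593| = √0.592593 = 0.7698
ρ < 1, so Jacobi converges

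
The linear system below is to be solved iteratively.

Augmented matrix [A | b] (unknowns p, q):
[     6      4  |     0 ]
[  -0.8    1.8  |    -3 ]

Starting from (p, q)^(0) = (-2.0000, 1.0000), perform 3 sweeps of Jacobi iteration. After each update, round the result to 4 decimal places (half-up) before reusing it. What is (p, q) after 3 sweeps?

(1.3087, -0.9095)

Iteration 1:
  p = (0 - (4)·1.0000) / (6) = -0.6667
  q = (-3 - (-0.8)·-2.0000) / (1.8) = -2.5556
Iteration 2:
  p = (0 - (4)·-2.5556) / (6) = 1.7037
  q = (-3 - (-0.8)·-0.6667) / (1.8) = -1.9630
Iteration 3:
  p = (0 - (4)·-1.9630) / (6) = 1.3087
  q = (-3 - (-0.8)·1.7037) / (1.8) = -0.9095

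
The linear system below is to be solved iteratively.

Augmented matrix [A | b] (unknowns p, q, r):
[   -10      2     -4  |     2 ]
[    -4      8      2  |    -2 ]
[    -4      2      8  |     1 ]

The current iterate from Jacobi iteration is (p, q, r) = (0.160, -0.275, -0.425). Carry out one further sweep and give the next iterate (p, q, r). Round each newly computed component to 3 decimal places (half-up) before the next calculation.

One sweep:
  p = (2 - (2)·-0.275 - (-4)·-0.425) / (-10) = -0.085
  q = (-2 - (-4)·0.160 - (2)·-0.425) / (8) = -0.064
  r = (1 - (-4)·0.160 - (2)·-0.275) / (8) = 0.274

(-0.085, -0.064, 0.274)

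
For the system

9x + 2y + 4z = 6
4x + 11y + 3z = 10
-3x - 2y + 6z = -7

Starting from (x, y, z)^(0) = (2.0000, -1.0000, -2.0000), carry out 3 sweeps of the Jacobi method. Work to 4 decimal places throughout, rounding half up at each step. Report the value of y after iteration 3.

0.6542

Iteration 1:
  x = (6 - (2)·-1.0000 - (4)·-2.0000) / (9) = 1.7778
  y = (10 - (4)·2.0000 - (3)·-2.0000) / (11) = 0.7273
  z = (-7 - (-3)·2.0000 - (-2)·-1.0000) / (6) = -0.5000
Iteration 2:
  x = (6 - (2)·0.7273 - (4)·-0.5000) / (9) = 0.7273
  y = (10 - (4)·1.7778 - (3)·-0.5000) / (11) = 0.3990
  z = (-7 - (-3)·1.7778 - (-2)·0.7273) / (6) = -0.0353
Iteration 3:
  x = (6 - (2)·0.3990 - (4)·-0.0353) / (9) = 0.5937
  y = (10 - (4)·0.7273 - (3)·-0.0353) / (11) = 0.6542
  z = (-7 - (-3)·0.7273 - (-2)·0.3990) / (6) = -0.6700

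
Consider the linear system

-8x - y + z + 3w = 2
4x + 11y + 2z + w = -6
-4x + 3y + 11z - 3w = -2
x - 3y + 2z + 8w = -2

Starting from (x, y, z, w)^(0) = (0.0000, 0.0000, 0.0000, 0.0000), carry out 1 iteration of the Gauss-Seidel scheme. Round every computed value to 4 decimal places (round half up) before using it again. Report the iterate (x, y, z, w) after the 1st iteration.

(-0.2500, -0.4545, -0.1488, -0.3520)

Iteration 1:
  x = (2 - (-1)·0.0000 - (1)·0.0000 - (3)·0.0000) / (-8) = -0.2500
  y = (-6 - (4)·-0.2500 - (2)·0.0000 - (1)·0.0000) / (11) = -0.4545
  z = (-2 - (-4)·-0.2500 - (3)·-0.4545 - (-3)·0.0000) / (11) = -0.1488
  w = (-2 - (1)·-0.2500 - (-3)·-0.4545 - (2)·-0.1488) / (8) = -0.3520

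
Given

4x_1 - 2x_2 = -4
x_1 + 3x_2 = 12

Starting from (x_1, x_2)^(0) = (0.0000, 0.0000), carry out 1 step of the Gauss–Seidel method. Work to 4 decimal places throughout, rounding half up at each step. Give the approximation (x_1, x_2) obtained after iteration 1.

Iteration 1:
  x_1 = (-4 - (-2)·0.0000) / (4) = -1.0000
  x_2 = (12 - (1)·-1.0000) / (3) = 4.3333

(-1.0000, 4.3333)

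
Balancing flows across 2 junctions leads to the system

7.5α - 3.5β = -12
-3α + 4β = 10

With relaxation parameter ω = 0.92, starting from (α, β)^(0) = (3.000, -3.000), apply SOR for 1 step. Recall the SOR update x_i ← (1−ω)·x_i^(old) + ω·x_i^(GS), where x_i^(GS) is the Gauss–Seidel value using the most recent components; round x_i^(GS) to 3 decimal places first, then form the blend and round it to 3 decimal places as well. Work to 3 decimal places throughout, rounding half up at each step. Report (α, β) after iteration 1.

Iteration 1:
  α: GS value = (-12 - (-3.5)·-3.000) / (7.5) = -3.000;  α ← (1−ω)·3.000 + ω·-3.000 = -2.520
  β: GS value = (10 - (-3)·-2.520) / (4) = 0.610;  β ← (1−ω)·-3.000 + ω·0.610 = 0.321

(-2.520, 0.321)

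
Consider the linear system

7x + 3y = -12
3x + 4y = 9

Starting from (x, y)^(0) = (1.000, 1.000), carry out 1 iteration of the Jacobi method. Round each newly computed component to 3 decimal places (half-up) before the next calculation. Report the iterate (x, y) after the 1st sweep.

(-2.143, 1.500)

Iteration 1:
  x = (-12 - (3)·1.000) / (7) = -2.143
  y = (9 - (3)·1.000) / (4) = 1.500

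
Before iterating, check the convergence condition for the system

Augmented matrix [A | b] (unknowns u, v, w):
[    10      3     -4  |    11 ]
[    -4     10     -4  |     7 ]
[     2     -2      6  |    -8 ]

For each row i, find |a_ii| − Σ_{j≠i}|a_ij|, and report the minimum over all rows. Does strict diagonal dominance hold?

2

row 1: |10| − (3+4) = 3
row 2: |10| − (4+4) = 2
row 3: |6| − (2+2) = 2
minimum over rows = 2 → strictly diagonally dominant (convergence guaranteed)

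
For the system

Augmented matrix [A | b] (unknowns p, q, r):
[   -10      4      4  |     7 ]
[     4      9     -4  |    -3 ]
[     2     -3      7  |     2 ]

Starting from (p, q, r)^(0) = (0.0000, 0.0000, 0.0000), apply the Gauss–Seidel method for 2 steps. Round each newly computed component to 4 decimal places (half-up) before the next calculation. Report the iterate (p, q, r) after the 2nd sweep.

(-0.5184, 0.1087, 0.4804)

Iteration 1:
  p = (7 - (4)·0.0000 - (4)·0.0000) / (-10) = -0.7000
  q = (-3 - (4)·-0.7000 - (-4)·0.0000) / (9) = -0.0222
  r = (2 - (2)·-0.7000 - (-3)·-0.0222) / (7) = 0.4762
Iteration 2:
  p = (7 - (4)·-0.0222 - (4)·0.4762) / (-10) = -0.5184
  q = (-3 - (4)·-0.5184 - (-4)·0.4762) / (9) = 0.1087
  r = (2 - (2)·-0.5184 - (-3)·0.1087) / (7) = 0.4804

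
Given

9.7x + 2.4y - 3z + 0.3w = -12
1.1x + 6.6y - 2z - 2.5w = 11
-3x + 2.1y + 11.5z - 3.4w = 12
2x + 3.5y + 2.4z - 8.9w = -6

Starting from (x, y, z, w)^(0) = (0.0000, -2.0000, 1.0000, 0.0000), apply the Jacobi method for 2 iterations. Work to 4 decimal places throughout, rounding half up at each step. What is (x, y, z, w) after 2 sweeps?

Iteration 1:
  x = (-12 - (2.4)·-2.0000 - (-3)·1.0000 - (0.3)·0.0000) / (9.7) = -0.4330
  y = (11 - (1.1)·0.0000 - (-2)·1.0000 - (-2.5)·0.0000) / (6.6) = 1.9697
  z = (12 - (-3)·0.0000 - (2.1)·-2.0000 - (-3.4)·0.0000) / (11.5) = 1.4087
  w = (-6 - (2)·0.0000 - (3.5)·-2.0000 - (2.4)·1.0000) / (-8.9) = 0.1573
Iteration 2:
  x = (-12 - (2.4)·1.9697 - (-3)·1.4087 - (0.3)·0.1573) / (9.7) = -1.2936
  y = (11 - (1.1)·-0.4330 - (-2)·1.4087 - (-2.5)·0.1573) / (6.6) = 2.2253
  z = (12 - (-3)·-0.4330 - (2.1)·1.9697 - (-3.4)·0.1573) / (11.5) = 0.6173
  w = (-6 - (2)·-0.4330 - (3.5)·1.9697 - (2.4)·1.4087) / (-8.9) = 1.7313

(-1.2936, 2.2253, 0.6173, 1.7313)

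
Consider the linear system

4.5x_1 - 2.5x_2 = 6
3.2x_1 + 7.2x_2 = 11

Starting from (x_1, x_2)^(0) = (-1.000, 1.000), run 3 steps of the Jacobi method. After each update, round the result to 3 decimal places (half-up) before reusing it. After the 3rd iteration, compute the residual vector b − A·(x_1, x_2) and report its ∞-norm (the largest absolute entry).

Iteration 1:
  x_1 = (6 - (-2.5)·1.000) / (4.5) = 1.889
  x_2 = (11 - (3.2)·-1.000) / (7.2) = 1.972
Iteration 2:
  x_1 = (6 - (-2.5)·1.972) / (4.5) = 2.429
  x_2 = (11 - (3.2)·1.889) / (7.2) = 0.688
Iteration 3:
  x_1 = (6 - (-2.5)·0.688) / (4.5) = 1.716
  x_2 = (11 - (3.2)·2.429) / (7.2) = 0.448
Residual b − A·x = (-0.602, 2.283); ∞-norm = 2.283

2.283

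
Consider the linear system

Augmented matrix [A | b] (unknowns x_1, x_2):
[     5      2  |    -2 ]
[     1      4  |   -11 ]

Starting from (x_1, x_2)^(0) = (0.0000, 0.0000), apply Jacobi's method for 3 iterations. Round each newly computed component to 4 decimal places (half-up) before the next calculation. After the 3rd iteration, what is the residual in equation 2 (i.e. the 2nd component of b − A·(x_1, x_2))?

0.0400

Iteration 1:
  x_1 = (-2 - (2)·0.0000) / (5) = -0.4000
  x_2 = (-11 - (1)·0.0000) / (4) = -2.7500
Iteration 2:
  x_1 = (-2 - (2)·-2.7500) / (5) = 0.7000
  x_2 = (-11 - (1)·-0.4000) / (4) = -2.6500
Iteration 3:
  x_1 = (-2 - (2)·-2.6500) / (5) = 0.6600
  x_2 = (-11 - (1)·0.7000) / (4) = -2.9250
Residual b − A·x = (0.5500, 0.0400)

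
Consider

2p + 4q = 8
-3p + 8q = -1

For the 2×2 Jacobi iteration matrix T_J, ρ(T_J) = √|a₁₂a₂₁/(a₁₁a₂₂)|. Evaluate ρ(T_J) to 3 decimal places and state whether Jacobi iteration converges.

0.866

a₁₂a₂₁/(a₁₁a₂₂) = (4)·(-3) / ((2)·(8)) = -0.750000
ρ = √|-0.750000| = √0.750000 = 0.866
ρ < 1, so Jacobi converges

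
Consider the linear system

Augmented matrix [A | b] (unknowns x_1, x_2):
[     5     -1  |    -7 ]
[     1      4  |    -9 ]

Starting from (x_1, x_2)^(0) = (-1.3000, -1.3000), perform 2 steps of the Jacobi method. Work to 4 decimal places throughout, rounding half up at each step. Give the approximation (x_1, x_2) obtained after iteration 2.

Iteration 1:
  x_1 = (-7 - (-1)·-1.3000) / (5) = -1.6600
  x_2 = (-9 - (1)·-1.3000) / (4) = -1.9250
Iteration 2:
  x_1 = (-7 - (-1)·-1.9250) / (5) = -1.7850
  x_2 = (-9 - (1)·-1.6600) / (4) = -1.8350

(-1.7850, -1.8350)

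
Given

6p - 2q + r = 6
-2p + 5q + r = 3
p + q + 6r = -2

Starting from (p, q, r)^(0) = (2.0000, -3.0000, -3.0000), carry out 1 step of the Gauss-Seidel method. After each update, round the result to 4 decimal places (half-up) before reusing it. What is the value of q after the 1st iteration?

1.4000

Iteration 1:
  p = (6 - (-2)·-3.0000 - (1)·-3.0000) / (6) = 0.5000
  q = (3 - (-2)·0.5000 - (1)·-3.0000) / (5) = 1.4000
  r = (-2 - (1)·0.5000 - (1)·1.4000) / (6) = -0.6500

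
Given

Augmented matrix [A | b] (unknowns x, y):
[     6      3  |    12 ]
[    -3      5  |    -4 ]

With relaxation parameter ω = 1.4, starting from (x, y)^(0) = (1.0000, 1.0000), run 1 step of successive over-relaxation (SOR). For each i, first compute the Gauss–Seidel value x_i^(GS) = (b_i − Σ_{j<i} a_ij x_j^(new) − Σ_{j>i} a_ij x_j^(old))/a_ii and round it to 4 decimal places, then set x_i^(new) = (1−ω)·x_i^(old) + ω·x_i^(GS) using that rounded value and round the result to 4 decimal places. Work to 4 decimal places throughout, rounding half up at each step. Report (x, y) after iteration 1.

(1.7000, -0.0920)

Iteration 1:
  x: GS value = (12 - (3)·1.0000) / (6) = 1.5000;  x ← (1−ω)·1.0000 + ω·1.5000 = 1.7000
  y: GS value = (-4 - (-3)·1.7000) / (5) = 0.2200;  y ← (1−ω)·1.0000 + ω·0.2200 = -0.0920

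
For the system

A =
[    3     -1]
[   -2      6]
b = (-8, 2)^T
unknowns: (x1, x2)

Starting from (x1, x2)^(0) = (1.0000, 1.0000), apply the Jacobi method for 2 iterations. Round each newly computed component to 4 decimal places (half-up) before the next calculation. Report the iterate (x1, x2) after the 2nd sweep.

(-2.4444, -0.4444)

Iteration 1:
  x1 = (-8 - (-1)·1.0000) / (3) = -2.3333
  x2 = (2 - (-2)·1.0000) / (6) = 0.6667
Iteration 2:
  x1 = (-8 - (-1)·0.6667) / (3) = -2.4444
  x2 = (2 - (-2)·-2.3333) / (6) = -0.4444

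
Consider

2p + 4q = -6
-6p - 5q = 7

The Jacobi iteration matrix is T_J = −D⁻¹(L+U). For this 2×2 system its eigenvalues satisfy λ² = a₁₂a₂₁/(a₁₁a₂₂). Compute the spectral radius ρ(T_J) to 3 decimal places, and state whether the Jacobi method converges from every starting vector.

a₁₂a₂₁/(a₁₁a₂₂) = (4)·(-6) / ((2)·(-5)) = 2.400000
ρ = √|2.400000| = √2.400000 = 1.549
ρ > 1, so Jacobi diverges

1.549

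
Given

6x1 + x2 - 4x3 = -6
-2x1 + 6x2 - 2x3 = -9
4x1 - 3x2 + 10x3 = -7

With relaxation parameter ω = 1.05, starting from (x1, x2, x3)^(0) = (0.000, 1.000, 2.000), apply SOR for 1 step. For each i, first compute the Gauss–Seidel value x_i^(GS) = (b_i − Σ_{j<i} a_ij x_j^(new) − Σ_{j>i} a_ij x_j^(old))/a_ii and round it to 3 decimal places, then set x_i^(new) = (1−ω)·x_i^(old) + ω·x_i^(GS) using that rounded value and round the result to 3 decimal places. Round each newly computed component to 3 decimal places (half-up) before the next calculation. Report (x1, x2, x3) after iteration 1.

Iteration 1:
  x1: GS value = (-6 - (1)·1.000 - (-4)·2.000) / (6) = 0.167;  x1 ← (1−ω)·0.000 + ω·0.167 = 0.175
  x2: GS value = (-9 - (-2)·0.175 - (-2)·2.000) / (6) = -0.775;  x2 ← (1−ω)·1.000 + ω·-0.775 = -0.864
  x3: GS value = (-7 - (4)·0.175 - (-3)·-0.864) / (10) = -1.029;  x3 ← (1−ω)·2.000 + ω·-1.029 = -1.180

(0.175, -0.864, -1.180)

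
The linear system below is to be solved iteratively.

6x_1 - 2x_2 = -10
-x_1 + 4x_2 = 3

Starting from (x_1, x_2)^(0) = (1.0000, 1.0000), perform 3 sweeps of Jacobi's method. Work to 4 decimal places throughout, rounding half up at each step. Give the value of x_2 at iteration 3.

Iteration 1:
  x_1 = (-10 - (-2)·1.0000) / (6) = -1.3333
  x_2 = (3 - (-1)·1.0000) / (4) = 1.0000
Iteration 2:
  x_1 = (-10 - (-2)·1.0000) / (6) = -1.3333
  x_2 = (3 - (-1)·-1.3333) / (4) = 0.4167
Iteration 3:
  x_1 = (-10 - (-2)·0.4167) / (6) = -1.5278
  x_2 = (3 - (-1)·-1.3333) / (4) = 0.4167

0.4167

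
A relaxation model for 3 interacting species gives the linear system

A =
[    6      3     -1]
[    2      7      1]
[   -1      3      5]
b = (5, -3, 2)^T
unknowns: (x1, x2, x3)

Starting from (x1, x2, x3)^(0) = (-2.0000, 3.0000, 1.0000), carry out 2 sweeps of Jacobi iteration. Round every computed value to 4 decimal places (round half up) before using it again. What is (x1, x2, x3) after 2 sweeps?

Iteration 1:
  x1 = (5 - (3)·3.0000 - (-1)·1.0000) / (6) = -0.5000
  x2 = (-3 - (2)·-2.0000 - (1)·1.0000) / (7) = 0.0000
  x3 = (2 - (-1)·-2.0000 - (3)·3.0000) / (5) = -1.8000
Iteration 2:
  x1 = (5 - (3)·0.0000 - (-1)·-1.8000) / (6) = 0.5333
  x2 = (-3 - (2)·-0.5000 - (1)·-1.8000) / (7) = -0.0286
  x3 = (2 - (-1)·-0.5000 - (3)·0.0000) / (5) = 0.3000

(0.5333, -0.0286, 0.3000)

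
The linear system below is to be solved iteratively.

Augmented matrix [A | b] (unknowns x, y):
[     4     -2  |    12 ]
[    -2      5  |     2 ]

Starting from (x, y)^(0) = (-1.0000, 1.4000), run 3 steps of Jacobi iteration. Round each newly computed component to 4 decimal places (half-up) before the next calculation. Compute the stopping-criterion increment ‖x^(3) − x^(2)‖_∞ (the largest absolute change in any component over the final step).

Iteration 1:
  x = (12 - (-2)·1.4000) / (4) = 3.7000
  y = (2 - (-2)·-1.0000) / (5) = 0.0000
Iteration 2:
  x = (12 - (-2)·0.0000) / (4) = 3.0000
  y = (2 - (-2)·3.7000) / (5) = 1.8800
Iteration 3:
  x = (12 - (-2)·1.8800) / (4) = 3.9400
  y = (2 - (-2)·3.0000) / (5) = 1.6000
Change: (0.9400, -0.2800) → max |·| = 0.9400

0.9400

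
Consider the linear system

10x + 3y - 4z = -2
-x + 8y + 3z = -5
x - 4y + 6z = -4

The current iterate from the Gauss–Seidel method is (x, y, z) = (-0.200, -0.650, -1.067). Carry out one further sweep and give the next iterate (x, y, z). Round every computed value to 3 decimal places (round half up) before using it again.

One sweep:
  x = (-2 - (3)·-0.650 - (-4)·-1.067) / (10) = -0.432
  y = (-5 - (-1)·-0.432 - (3)·-1.067) / (8) = -0.279
  z = (-4 - (1)·-0.432 - (-4)·-0.279) / (6) = -0.781

(-0.432, -0.279, -0.781)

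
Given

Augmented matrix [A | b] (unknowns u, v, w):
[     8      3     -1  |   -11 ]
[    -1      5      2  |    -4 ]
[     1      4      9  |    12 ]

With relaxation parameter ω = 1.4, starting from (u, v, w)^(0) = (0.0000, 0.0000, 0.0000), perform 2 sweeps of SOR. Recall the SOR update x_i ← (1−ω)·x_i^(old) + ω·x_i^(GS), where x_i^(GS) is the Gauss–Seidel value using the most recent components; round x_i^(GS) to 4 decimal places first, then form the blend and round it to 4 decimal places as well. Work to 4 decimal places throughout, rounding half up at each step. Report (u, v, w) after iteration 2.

(0.2757, -2.1703, 1.8949)

Iteration 1:
  u: GS value = (-11 - (3)·0.0000 - (-1)·0.0000) / (8) = -1.3750;  u ← (1−ω)·0.0000 + ω·-1.3750 = -1.9250
  v: GS value = (-4 - (-1)·-1.9250 - (2)·0.0000) / (5) = -1.1850;  v ← (1−ω)·0.0000 + ω·-1.1850 = -1.6590
  w: GS value = (12 - (1)·-1.9250 - (4)·-1.6590) / (9) = 2.2846;  w ← (1−ω)·0.0000 + ω·2.2846 = 3.1984
Iteration 2:
  u: GS value = (-11 - (3)·-1.6590 - (-1)·3.1984) / (8) = -0.3531;  u ← (1−ω)·-1.9250 + ω·-0.3531 = 0.2757
  v: GS value = (-4 - (-1)·0.2757 - (2)·3.1984) / (5) = -2.0242;  v ← (1−ω)·-1.6590 + ω·-2.0242 = -2.1703
  w: GS value = (12 - (1)·0.2757 - (4)·-2.1703) / (9) = 2.2673;  w ← (1−ω)·3.1984 + ω·2.2673 = 1.8949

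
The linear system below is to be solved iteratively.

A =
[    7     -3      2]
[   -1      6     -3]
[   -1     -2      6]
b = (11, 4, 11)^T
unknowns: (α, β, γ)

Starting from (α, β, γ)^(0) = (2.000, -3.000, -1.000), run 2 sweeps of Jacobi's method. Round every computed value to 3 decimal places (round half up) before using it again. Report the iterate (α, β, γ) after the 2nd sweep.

Iteration 1:
  α = (11 - (-3)·-3.000 - (2)·-1.000) / (7) = 0.571
  β = (4 - (-1)·2.000 - (-3)·-1.000) / (6) = 0.500
  γ = (11 - (-1)·2.000 - (-2)·-3.000) / (6) = 1.167
Iteration 2:
  α = (11 - (-3)·0.500 - (2)·1.167) / (7) = 1.452
  β = (4 - (-1)·0.571 - (-3)·1.167) / (6) = 1.345
  γ = (11 - (-1)·0.571 - (-2)·0.500) / (6) = 2.095

(1.452, 1.345, 2.095)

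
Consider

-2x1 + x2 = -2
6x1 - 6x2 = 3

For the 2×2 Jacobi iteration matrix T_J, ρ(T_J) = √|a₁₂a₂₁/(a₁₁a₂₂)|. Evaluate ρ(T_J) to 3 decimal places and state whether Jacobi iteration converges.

0.707

a₁₂a₂₁/(a₁₁a₂₂) = (1)·(6) / ((-2)·(-6)) = 0.500000
ρ = √|0.500000| = √0.500000 = 0.707
ρ < 1, so Jacobi converges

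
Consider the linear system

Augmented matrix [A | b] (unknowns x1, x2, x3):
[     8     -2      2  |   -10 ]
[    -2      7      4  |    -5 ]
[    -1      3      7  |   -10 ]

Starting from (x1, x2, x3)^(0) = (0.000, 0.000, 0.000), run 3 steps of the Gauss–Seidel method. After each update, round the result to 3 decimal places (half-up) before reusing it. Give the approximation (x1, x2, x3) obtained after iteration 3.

Iteration 1:
  x1 = (-10 - (-2)·0.000 - (2)·0.000) / (8) = -1.250
  x2 = (-5 - (-2)·-1.250 - (4)·0.000) / (7) = -1.071
  x3 = (-10 - (-1)·-1.250 - (3)·-1.071) / (7) = -1.148
Iteration 2:
  x1 = (-10 - (-2)·-1.071 - (2)·-1.148) / (8) = -1.231
  x2 = (-5 - (-2)·-1.231 - (4)·-1.148) / (7) = -0.410
  x3 = (-10 - (-1)·-1.231 - (3)·-0.410) / (7) = -1.429
Iteration 3:
  x1 = (-10 - (-2)·-0.410 - (2)·-1.429) / (8) = -0.995
  x2 = (-5 - (-2)·-0.995 - (4)·-1.429) / (7) = -0.182
  x3 = (-10 - (-1)·-0.995 - (3)·-0.182) / (7) = -1.493

(-0.995, -0.182, -1.493)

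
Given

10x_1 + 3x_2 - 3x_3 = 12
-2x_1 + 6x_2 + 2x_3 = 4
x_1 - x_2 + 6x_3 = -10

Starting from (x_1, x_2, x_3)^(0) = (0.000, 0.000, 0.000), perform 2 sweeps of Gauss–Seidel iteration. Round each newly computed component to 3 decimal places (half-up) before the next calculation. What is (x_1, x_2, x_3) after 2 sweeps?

Iteration 1:
  x_1 = (12 - (3)·0.000 - (-3)·0.000) / (10) = 1.200
  x_2 = (4 - (-2)·1.200 - (2)·0.000) / (6) = 1.067
  x_3 = (-10 - (1)·1.200 - (-1)·1.067) / (6) = -1.689
Iteration 2:
  x_1 = (12 - (3)·1.067 - (-3)·-1.689) / (10) = 0.373
  x_2 = (4 - (-2)·0.373 - (2)·-1.689) / (6) = 1.354
  x_3 = (-10 - (1)·0.373 - (-1)·1.354) / (6) = -1.503

(0.373, 1.354, -1.503)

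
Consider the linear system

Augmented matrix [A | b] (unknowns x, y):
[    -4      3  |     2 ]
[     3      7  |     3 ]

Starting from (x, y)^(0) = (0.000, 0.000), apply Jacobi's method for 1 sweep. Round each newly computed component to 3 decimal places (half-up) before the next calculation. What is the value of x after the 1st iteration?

-0.500

Iteration 1:
  x = (2 - (3)·0.000) / (-4) = -0.500
  y = (3 - (3)·0.000) / (7) = 0.429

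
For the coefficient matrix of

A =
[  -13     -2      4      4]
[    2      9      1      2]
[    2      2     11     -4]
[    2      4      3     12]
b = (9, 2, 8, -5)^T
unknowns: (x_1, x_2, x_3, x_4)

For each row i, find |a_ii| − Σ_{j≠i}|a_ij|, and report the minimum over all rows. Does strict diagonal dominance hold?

3

row 1: |-13| − (2+4+4) = 3
row 2: |9| − (2+1+2) = 4
row 3: |11| − (2+2+4) = 3
row 4: |12| − (2+4+3) = 3
minimum over rows = 3 → strictly diagonally dominant (convergence guaranteed)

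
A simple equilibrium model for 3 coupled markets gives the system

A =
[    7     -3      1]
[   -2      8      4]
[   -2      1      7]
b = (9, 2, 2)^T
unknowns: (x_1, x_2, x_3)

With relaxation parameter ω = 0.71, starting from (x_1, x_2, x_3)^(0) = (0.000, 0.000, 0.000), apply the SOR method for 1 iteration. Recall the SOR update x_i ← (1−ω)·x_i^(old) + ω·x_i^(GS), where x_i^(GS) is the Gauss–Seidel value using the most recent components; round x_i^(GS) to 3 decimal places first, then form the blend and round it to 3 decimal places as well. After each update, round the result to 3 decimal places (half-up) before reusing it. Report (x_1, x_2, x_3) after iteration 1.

Iteration 1:
  x_1: GS value = (9 - (-3)·0.000 - (1)·0.000) / (7) = 1.286;  x_1 ← (1−ω)·0.000 + ω·1.286 = 0.913
  x_2: GS value = (2 - (-2)·0.913 - (4)·0.000) / (8) = 0.478;  x_2 ← (1−ω)·0.000 + ω·0.478 = 0.339
  x_3: GS value = (2 - (-2)·0.913 - (1)·0.339) / (7) = 0.498;  x_3 ← (1−ω)·0.000 + ω·0.498 = 0.354

(0.913, 0.339, 0.354)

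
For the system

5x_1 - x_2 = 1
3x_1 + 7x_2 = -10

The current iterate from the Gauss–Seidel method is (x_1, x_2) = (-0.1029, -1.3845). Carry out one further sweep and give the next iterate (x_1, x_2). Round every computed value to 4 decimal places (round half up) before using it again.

(-0.0769, -1.3956)

One sweep:
  x_1 = (1 - (-1)·-1.3845) / (5) = -0.0769
  x_2 = (-10 - (3)·-0.0769) / (7) = -1.3956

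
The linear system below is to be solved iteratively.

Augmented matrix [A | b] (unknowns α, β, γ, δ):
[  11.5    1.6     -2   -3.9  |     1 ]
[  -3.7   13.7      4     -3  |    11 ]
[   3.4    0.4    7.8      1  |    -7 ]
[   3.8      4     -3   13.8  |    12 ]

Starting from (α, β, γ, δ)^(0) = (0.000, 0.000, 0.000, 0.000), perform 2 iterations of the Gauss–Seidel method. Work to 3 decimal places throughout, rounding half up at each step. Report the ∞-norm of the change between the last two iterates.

0.331

Iteration 1:
  α = (1 - (1.6)·0.000 - (-2)·0.000 - (-3.9)·0.000) / (11.5) = 0.087
  β = (11 - (-3.7)·0.087 - (4)·0.000 - (-3)·0.000) / (13.7) = 0.826
  γ = (-7 - (3.4)·0.087 - (0.4)·0.826 - (1)·0.000) / (7.8) = -0.978
  δ = (12 - (3.8)·0.087 - (4)·0.826 - (-3)·-0.978) / (13.8) = 0.394
Iteration 2:
  α = (1 - (1.6)·0.826 - (-2)·-0.978 - (-3.9)·0.394) / (11.5) = -0.064
  β = (11 - (-3.7)·-0.064 - (4)·-0.978 - (-3)·0.394) / (13.7) = 1.157
  γ = (-7 - (3.4)·-0.064 - (0.4)·1.157 - (1)·0.394) / (7.8) = -0.979
  δ = (12 - (3.8)·-0.064 - (4)·1.157 - (-3)·-0.979) / (13.8) = 0.339
Change: (-0.151, 0.331, -0.001, -0.055) → max |·| = 0.331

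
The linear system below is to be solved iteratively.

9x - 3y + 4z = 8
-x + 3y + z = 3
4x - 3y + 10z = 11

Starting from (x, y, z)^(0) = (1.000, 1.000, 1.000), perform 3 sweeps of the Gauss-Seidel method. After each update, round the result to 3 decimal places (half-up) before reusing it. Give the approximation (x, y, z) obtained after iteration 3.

Iteration 1:
  x = (8 - (-3)·1.000 - (4)·1.000) / (9) = 0.778
  y = (3 - (-1)·0.778 - (1)·1.000) / (3) = 0.926
  z = (11 - (4)·0.778 - (-3)·0.926) / (10) = 1.067
Iteration 2:
  x = (8 - (-3)·0.926 - (4)·1.067) / (9) = 0.723
  y = (3 - (-1)·0.723 - (1)·1.067) / (3) = 0.885
  z = (11 - (4)·0.723 - (-3)·0.885) / (10) = 1.076
Iteration 3:
  x = (8 - (-3)·0.885 - (4)·1.076) / (9) = 0.706
  y = (3 - (-1)·0.706 - (1)·1.076) / (3) = 0.877
  z = (11 - (4)·0.706 - (-3)·0.877) / (10) = 1.081

(0.706, 0.877, 1.081)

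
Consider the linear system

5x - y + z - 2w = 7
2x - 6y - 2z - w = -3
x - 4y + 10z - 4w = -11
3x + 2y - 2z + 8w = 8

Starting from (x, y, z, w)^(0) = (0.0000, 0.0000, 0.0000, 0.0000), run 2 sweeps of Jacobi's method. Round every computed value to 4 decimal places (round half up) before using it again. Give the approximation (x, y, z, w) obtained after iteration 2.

Iteration 1:
  x = (7 - (-1)·0.0000 - (1)·0.0000 - (-2)·0.0000) / (5) = 1.4000
  y = (-3 - (2)·0.0000 - (-2)·0.0000 - (-1)·0.0000) / (-6) = 0.5000
  z = (-11 - (1)·0.0000 - (-4)·0.0000 - (-4)·0.0000) / (10) = -1.1000
  w = (8 - (3)·0.0000 - (2)·0.0000 - (-2)·0.0000) / (8) = 1.0000
Iteration 2:
  x = (7 - (-1)·0.5000 - (1)·-1.1000 - (-2)·1.0000) / (5) = 2.1200
  y = (-3 - (2)·1.4000 - (-2)·-1.1000 - (-1)·1.0000) / (-6) = 1.1667
  z = (-11 - (1)·1.4000 - (-4)·0.5000 - (-4)·1.0000) / (10) = -0.6400
  w = (8 - (3)·1.4000 - (2)·0.5000 - (-2)·-1.1000) / (8) = 0.0750

(2.1200, 1.1667, -0.6400, 0.0750)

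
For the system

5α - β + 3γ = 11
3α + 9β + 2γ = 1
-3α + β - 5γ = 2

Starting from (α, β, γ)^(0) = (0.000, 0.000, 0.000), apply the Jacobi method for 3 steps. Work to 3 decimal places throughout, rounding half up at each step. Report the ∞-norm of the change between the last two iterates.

0.650

Iteration 1:
  α = (11 - (-1)·0.000 - (3)·0.000) / (5) = 2.200
  β = (1 - (3)·0.000 - (2)·0.000) / (9) = 0.111
  γ = (2 - (-3)·0.000 - (1)·0.000) / (-5) = -0.400
Iteration 2:
  α = (11 - (-1)·0.111 - (3)·-0.400) / (5) = 2.462
  β = (1 - (3)·2.200 - (2)·-0.400) / (9) = -0.533
  γ = (2 - (-3)·2.200 - (1)·0.111) / (-5) = -1.698
Iteration 3:
  α = (11 - (-1)·-0.533 - (3)·-1.698) / (5) = 3.112
  β = (1 - (3)·2.462 - (2)·-1.698) / (9) = -0.332
  γ = (2 - (-3)·2.462 - (1)·-0.533) / (-5) = -1.984
Change: (0.650, 0.201, -0.286) → max |·| = 0.650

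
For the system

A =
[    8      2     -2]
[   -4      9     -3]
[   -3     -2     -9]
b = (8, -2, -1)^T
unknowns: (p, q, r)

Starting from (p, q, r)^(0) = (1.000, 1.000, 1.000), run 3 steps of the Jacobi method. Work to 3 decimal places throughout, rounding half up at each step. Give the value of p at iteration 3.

Iteration 1:
  p = (8 - (2)·1.000 - (-2)·1.000) / (8) = 1.000
  q = (-2 - (-4)·1.000 - (-3)·1.000) / (9) = 0.556
  r = (-1 - (-3)·1.000 - (-2)·1.000) / (-9) = -0.444
Iteration 2:
  p = (8 - (2)·0.556 - (-2)·-0.444) / (8) = 0.750
  q = (-2 - (-4)·1.000 - (-3)·-0.444) / (9) = 0.074
  r = (-1 - (-3)·1.000 - (-2)·0.556) / (-9) = -0.346
Iteration 3:
  p = (8 - (2)·0.074 - (-2)·-0.346) / (8) = 0.895
  q = (-2 - (-4)·0.750 - (-3)·-0.346) / (9) = -0.004
  r = (-1 - (-3)·0.750 - (-2)·0.074) / (-9) = -0.155

0.895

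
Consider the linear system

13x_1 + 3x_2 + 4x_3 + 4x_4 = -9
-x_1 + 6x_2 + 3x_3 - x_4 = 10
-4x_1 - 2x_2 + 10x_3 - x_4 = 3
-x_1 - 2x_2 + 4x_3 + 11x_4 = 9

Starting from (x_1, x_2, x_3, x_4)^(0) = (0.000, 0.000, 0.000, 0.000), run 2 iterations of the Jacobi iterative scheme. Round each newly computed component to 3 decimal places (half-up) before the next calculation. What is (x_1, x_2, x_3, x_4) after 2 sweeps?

Iteration 1:
  x_1 = (-9 - (3)·0.000 - (4)·0.000 - (4)·0.000) / (13) = -0.692
  x_2 = (10 - (-1)·0.000 - (3)·0.000 - (-1)·0.000) / (6) = 1.667
  x_3 = (3 - (-4)·0.000 - (-2)·0.000 - (-1)·0.000) / (10) = 0.300
  x_4 = (9 - (-1)·0.000 - (-2)·0.000 - (4)·0.000) / (11) = 0.818
Iteration 2:
  x_1 = (-9 - (3)·1.667 - (4)·0.300 - (4)·0.818) / (13) = -1.421
  x_2 = (10 - (-1)·-0.692 - (3)·0.300 - (-1)·0.818) / (6) = 1.538
  x_3 = (3 - (-4)·-0.692 - (-2)·1.667 - (-1)·0.818) / (10) = 0.438
  x_4 = (9 - (-1)·-0.692 - (-2)·1.667 - (4)·0.300) / (11) = 0.949

(-1.421, 1.538, 0.438, 0.949)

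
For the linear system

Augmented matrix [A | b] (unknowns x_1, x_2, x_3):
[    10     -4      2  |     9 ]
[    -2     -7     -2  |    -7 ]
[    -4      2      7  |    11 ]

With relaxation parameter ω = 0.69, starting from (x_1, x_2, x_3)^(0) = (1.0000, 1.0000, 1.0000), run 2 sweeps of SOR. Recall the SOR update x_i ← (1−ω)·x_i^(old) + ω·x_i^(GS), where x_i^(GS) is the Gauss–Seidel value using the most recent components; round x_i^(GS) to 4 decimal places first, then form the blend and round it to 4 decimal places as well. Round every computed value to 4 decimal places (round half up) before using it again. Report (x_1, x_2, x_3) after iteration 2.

Iteration 1:
  x_1: GS value = (9 - (-4)·1.0000 - (2)·1.0000) / (10) = 1.1000;  x_1 ← (1−ω)·1.0000 + ω·1.1000 = 1.0690
  x_2: GS value = (-7 - (-2)·1.0690 - (-2)·1.0000) / (-7) = 0.4089;  x_2 ← (1−ω)·1.0000 + ω·0.4089 = 0.5921
  x_3: GS value = (11 - (-4)·1.0690 - (2)·0.5921) / (7) = 2.0131;  x_3 ← (1−ω)·1.0000 + ω·2.0131 = 1.6990
Iteration 2:
  x_1: GS value = (9 - (-4)·0.5921 - (2)·1.6990) / (10) = 0.7970;  x_1 ← (1−ω)·1.0690 + ω·0.7970 = 0.8813
  x_2: GS value = (-7 - (-2)·0.8813 - (-2)·1.6990) / (-7) = 0.2628;  x_2 ← (1−ω)·0.5921 + ω·0.2628 = 0.3649
  x_3: GS value = (11 - (-4)·0.8813 - (2)·0.3649) / (7) = 1.9708;  x_3 ← (1−ω)·1.6990 + ω·1.9708 = 1.8865

(0.8813, 0.3649, 1.8865)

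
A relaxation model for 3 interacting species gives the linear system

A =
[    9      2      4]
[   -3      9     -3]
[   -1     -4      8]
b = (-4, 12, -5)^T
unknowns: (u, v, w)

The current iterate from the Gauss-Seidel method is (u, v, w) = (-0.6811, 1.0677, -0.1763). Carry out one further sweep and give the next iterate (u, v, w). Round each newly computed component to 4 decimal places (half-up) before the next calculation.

One sweep:
  u = (-4 - (2)·1.0677 - (4)·-0.1763) / (9) = -0.6034
  v = (12 - (-3)·-0.6034 - (-3)·-0.1763) / (9) = 1.0734
  w = (-5 - (-1)·-0.6034 - (-4)·1.0734) / (8) = -0.1637

(-0.6034, 1.0734, -0.1637)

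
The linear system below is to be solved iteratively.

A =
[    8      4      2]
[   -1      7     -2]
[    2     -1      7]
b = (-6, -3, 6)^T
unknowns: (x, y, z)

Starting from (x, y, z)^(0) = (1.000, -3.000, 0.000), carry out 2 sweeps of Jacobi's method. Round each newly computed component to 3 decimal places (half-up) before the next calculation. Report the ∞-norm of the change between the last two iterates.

1.393

Iteration 1:
  x = (-6 - (4)·-3.000 - (2)·0.000) / (8) = 0.750
  y = (-3 - (-1)·1.000 - (-2)·0.000) / (7) = -0.286
  z = (6 - (2)·1.000 - (-1)·-3.000) / (7) = 0.143
Iteration 2:
  x = (-6 - (4)·-0.286 - (2)·0.143) / (8) = -0.643
  y = (-3 - (-1)·0.750 - (-2)·0.143) / (7) = -0.281
  z = (6 - (2)·0.750 - (-1)·-0.286) / (7) = 0.602
Change: (-1.393, 0.005, 0.459) → max |·| = 1.393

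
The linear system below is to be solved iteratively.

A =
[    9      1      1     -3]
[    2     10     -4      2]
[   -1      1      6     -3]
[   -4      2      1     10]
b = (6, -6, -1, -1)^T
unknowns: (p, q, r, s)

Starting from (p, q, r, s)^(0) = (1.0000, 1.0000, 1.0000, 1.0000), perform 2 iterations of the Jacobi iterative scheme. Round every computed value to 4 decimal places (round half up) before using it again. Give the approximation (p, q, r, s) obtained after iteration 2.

Iteration 1:
  p = (6 - (1)·1.0000 - (1)·1.0000 - (-3)·1.0000) / (9) = 0.7778
  q = (-6 - (2)·1.0000 - (-4)·1.0000 - (2)·1.0000) / (10) = -0.6000
  r = (-1 - (-1)·1.0000 - (1)·1.0000 - (-3)·1.0000) / (6) = 0.3333
  s = (-1 - (-4)·1.0000 - (2)·1.0000 - (1)·1.0000) / (10) = 0.0000
Iteration 2:
  p = (6 - (1)·-0.6000 - (1)·0.3333 - (-3)·0.0000) / (9) = 0.6963
  q = (-6 - (2)·0.7778 - (-4)·0.3333 - (2)·0.0000) / (10) = -0.6222
  r = (-1 - (-1)·0.7778 - (1)·-0.6000 - (-3)·0.0000) / (6) = 0.0630
  s = (-1 - (-4)·0.7778 - (2)·-0.6000 - (1)·0.3333) / (10) = 0.2978

(0.6963, -0.6222, 0.0630, 0.2978)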